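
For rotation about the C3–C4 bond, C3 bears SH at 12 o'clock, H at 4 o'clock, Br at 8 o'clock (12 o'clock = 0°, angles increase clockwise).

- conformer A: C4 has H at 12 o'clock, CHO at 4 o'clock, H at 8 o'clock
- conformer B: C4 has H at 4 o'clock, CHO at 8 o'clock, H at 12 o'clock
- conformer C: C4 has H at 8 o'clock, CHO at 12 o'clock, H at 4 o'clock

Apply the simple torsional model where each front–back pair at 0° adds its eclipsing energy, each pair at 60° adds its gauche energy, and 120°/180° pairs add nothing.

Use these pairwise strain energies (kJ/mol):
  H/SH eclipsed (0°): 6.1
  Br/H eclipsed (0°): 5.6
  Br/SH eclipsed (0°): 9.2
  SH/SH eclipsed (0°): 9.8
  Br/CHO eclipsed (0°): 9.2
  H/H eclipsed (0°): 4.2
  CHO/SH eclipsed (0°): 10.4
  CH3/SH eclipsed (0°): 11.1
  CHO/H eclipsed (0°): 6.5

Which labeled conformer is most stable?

A

A (eclipsed): SH–H eclipsed, H–CHO eclipsed, Br–H eclipsed; 6.1 + 6.5 + 5.6 = 18.2 kJ/mol.
B (eclipsed): SH–H eclipsed, H–H eclipsed, Br–CHO eclipsed; 6.1 + 4.2 + 9.2 = 19.5 kJ/mol.
C (eclipsed): SH–CHO eclipsed, H–H eclipsed, Br–H eclipsed; 10.4 + 4.2 + 5.6 = 20.2 kJ/mol.
A has the lowest total (18.2 kJ/mol).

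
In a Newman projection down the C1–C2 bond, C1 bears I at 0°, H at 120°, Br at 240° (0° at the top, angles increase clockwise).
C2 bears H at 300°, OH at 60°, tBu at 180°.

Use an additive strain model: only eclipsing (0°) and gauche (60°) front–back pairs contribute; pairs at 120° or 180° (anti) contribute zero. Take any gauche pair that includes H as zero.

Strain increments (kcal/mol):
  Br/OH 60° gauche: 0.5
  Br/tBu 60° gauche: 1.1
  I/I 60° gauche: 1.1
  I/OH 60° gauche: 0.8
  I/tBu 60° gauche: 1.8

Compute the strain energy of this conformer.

1.9 kcal/mol

This conformer (staggered): I–OH gauche, Br–tBu gauche; 0.8 + 1.1 = 1.9 kcal/mol.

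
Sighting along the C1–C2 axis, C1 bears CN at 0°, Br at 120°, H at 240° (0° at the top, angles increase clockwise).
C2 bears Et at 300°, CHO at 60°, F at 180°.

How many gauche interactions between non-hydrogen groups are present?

4

Non-H gauche pairs: CN(0°)/Et(300°); CN(0°)/CHO(60°); Br(120°)/CHO(60°); Br(120°)/F(180°) — 4 interactions.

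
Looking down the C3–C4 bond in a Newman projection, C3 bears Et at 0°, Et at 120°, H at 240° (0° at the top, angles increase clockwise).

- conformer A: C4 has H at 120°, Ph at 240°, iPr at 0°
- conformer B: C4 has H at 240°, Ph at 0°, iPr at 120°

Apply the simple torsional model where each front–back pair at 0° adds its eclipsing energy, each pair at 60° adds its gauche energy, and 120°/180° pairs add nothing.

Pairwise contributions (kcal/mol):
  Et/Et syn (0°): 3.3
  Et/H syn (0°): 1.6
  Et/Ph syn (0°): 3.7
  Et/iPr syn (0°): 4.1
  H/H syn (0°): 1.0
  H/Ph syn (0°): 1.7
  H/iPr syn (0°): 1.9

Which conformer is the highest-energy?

A (eclipsed): Et(0°)/iPr(0°) eclipsed 4.1; Et(120°)/H(120°) eclipsed 1.6; H(240°)/Ph(240°) eclipsed 1.7 → 7.4 kcal/mol.
B (eclipsed): Et(0°)/Ph(0°) eclipsed 3.7; Et(120°)/iPr(120°) eclipsed 4.1; H(240°)/H(240°) eclipsed 1.0 → 8.8 kcal/mol.
B has the highest total (8.8 kcal/mol).

B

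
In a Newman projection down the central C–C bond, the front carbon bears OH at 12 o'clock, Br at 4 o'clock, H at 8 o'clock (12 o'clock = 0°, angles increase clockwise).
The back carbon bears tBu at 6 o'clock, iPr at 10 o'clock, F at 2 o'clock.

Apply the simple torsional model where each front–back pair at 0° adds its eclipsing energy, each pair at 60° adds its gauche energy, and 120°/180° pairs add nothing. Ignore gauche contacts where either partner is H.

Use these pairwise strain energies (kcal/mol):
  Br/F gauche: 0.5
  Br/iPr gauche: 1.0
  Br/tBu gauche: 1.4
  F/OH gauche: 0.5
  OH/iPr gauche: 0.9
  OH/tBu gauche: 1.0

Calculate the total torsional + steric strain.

3.3 kcal/mol

This conformer (staggered): OH–iPr gauche, OH–F gauche, Br–tBu gauche, Br–F gauche; 0.9 + 0.5 + 1.4 + 0.5 = 3.3 kcal/mol.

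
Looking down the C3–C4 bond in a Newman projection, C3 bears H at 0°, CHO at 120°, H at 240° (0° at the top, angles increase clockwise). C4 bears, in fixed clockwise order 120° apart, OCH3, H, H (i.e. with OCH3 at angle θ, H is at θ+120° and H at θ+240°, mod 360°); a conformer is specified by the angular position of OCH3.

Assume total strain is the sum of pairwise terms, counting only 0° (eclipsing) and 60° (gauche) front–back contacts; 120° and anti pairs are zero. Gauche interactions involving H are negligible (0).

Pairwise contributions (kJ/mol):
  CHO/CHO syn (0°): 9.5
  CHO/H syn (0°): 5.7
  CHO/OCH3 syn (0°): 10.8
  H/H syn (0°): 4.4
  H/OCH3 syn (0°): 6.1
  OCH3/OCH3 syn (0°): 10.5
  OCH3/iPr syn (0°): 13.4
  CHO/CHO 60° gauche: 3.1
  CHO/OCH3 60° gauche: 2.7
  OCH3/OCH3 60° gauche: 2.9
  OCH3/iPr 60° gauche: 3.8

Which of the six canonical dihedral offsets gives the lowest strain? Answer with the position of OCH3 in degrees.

OCH3 at 0° (eclipsed): H–OCH3 eclipsed, CHO–H eclipsed, H–H eclipsed; 6.1 + 5.7 + 4.4 = 16.2 kJ/mol.
OCH3 at 60° (staggered): CHO–OCH3 gauche; 2.7 = 2.7 kJ/mol.
OCH3 at 120° (eclipsed): H–H eclipsed, CHO–OCH3 eclipsed, H–H eclipsed; 4.4 + 10.8 + 4.4 = 19.6 kJ/mol.
OCH3 at 180° (staggered): CHO–OCH3 gauche; 2.7 = 2.7 kJ/mol.
OCH3 at 240° (eclipsed): H–H eclipsed, CHO–H eclipsed, H–OCH3 eclipsed; 4.4 + 5.7 + 6.1 = 16.2 kJ/mol.
OCH3 at 300° (staggered): no non-H gauche contacts → 0.0 kJ/mol.
The minimum (0.0 kJ/mol) occurs with OCH3 at 300°.

300°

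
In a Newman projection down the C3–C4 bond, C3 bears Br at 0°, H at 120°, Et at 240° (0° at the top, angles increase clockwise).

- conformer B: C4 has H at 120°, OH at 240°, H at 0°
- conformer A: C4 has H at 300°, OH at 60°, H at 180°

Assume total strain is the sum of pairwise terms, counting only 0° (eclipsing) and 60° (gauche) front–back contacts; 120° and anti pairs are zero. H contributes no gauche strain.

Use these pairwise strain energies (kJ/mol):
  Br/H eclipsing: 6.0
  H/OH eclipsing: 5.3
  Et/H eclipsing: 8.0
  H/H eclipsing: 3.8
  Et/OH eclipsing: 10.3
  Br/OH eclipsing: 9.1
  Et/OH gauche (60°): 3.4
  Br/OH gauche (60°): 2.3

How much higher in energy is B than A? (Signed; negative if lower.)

B (eclipsed): Br–H eclipsed, H–H eclipsed, Et–OH eclipsed; 6.0 + 3.8 + 10.3 = 20.1 kJ/mol.
A (staggered): Br–OH gauche; 2.3 = 2.3 kJ/mol.
E(B) − E(A) = 20.1 − 2.3 = +17.8 kJ/mol.

+17.8 kJ/mol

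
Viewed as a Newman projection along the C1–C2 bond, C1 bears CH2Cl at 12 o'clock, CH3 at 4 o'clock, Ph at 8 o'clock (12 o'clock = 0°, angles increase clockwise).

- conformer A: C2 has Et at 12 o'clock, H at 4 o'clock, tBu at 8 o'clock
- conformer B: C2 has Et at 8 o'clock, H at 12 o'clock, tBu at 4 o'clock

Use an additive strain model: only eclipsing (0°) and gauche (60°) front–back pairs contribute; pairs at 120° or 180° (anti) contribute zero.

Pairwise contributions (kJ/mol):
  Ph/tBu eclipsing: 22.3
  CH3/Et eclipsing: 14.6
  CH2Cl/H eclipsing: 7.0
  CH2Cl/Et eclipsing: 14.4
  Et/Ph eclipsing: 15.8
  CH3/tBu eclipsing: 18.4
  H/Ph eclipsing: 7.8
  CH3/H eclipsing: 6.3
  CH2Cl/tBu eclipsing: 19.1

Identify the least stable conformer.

A

A is eclipsed. CH2Cl at 0° is eclipsed with Et at 0° (14.4); CH3 at 120° is eclipsed with H at 120° (6.3); Ph at 240° is eclipsed with tBu at 240° (22.3). Total 43.0 kJ/mol.
B is eclipsed. CH2Cl at 0° is eclipsed with H at 0° (7.0); CH3 at 120° is eclipsed with tBu at 120° (18.4); Ph at 240° is eclipsed with Et at 240° (15.8). Total 41.2 kJ/mol.
A has the highest total (43.0 kJ/mol).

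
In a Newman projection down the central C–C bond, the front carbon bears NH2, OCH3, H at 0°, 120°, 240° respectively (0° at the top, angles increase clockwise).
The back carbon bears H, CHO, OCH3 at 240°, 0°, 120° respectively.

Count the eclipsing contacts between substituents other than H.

2

Non-H eclipsing pairs: NH2(0°)/CHO(0°); OCH3(120°)/OCH3(120°) — 2 interactions.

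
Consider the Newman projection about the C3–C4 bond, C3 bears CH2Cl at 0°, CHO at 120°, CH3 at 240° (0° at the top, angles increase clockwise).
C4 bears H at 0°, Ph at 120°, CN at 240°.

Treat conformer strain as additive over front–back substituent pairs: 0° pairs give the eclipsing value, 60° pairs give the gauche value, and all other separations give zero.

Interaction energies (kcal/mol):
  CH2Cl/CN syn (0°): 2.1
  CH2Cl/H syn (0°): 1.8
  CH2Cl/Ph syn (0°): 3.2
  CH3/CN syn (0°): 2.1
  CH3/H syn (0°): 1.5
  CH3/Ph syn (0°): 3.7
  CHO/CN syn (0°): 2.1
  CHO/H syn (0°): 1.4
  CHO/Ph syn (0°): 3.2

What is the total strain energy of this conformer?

7.1 kcal/mol

This conformer (eclipsed): CH2Cl(0°)/H(0°) eclipsed 1.8; CHO(120°)/Ph(120°) eclipsed 3.2; CH3(240°)/CN(240°) eclipsed 2.1 → 7.1 kcal/mol.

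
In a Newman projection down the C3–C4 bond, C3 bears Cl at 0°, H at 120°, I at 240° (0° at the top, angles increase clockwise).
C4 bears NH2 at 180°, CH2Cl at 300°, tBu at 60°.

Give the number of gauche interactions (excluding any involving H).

Non-H gauche pairs: Cl(0°)/CH2Cl(300°); Cl(0°)/tBu(60°); I(240°)/NH2(180°); I(240°)/CH2Cl(300°) — 4 interactions.

4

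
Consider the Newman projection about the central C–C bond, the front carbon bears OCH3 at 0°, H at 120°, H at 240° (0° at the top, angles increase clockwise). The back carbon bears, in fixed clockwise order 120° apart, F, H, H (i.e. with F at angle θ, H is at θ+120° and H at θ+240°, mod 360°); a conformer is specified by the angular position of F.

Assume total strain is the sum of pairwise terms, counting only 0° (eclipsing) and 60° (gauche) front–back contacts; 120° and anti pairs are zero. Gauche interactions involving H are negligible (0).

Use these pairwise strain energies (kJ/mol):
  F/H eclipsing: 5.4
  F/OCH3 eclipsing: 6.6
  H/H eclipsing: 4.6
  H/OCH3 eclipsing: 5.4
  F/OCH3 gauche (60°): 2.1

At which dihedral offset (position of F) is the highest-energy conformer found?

F at 0° (eclipsed): OCH3–F eclipsed, H–H eclipsed, H–H eclipsed; 6.6 + 4.6 + 4.6 = 15.8 kJ/mol.
F at 60° (staggered): OCH3–F gauche; 2.1 = 2.1 kJ/mol.
F at 120° (eclipsed): OCH3–H eclipsed, H–F eclipsed, H–H eclipsed; 5.4 + 5.4 + 4.6 = 15.4 kJ/mol.
F at 180° (staggered): no non-H gauche contacts → 0.0 kJ/mol.
F at 240° (eclipsed): OCH3–H eclipsed, H–H eclipsed, H–F eclipsed; 5.4 + 4.6 + 5.4 = 15.4 kJ/mol.
F at 300° (staggered): OCH3–F gauche; 2.1 = 2.1 kJ/mol.
The maximum (15.8 kJ/mol) occurs with F at 0°.

0°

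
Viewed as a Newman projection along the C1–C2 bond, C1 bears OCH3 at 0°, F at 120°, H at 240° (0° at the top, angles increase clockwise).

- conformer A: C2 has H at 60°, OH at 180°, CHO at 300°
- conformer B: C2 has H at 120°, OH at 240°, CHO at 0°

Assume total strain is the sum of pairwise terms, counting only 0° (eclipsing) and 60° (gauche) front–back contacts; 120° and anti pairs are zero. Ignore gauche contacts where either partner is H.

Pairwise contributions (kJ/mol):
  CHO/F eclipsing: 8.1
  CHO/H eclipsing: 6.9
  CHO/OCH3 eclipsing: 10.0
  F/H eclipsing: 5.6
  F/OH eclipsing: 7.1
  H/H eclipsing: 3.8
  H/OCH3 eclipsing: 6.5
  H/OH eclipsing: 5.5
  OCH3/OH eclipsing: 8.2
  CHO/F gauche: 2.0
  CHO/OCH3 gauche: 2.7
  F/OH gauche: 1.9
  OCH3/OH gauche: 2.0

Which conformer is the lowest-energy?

A (staggered): OCH3(0°)/CHO(300°) gauche 2.7; F(120°)/OH(180°) gauche 1.9 → 4.6 kJ/mol.
B (eclipsed): OCH3(0°)/CHO(0°) eclipsed 10.0; F(120°)/H(120°) eclipsed 5.6; H(240°)/OH(240°) eclipsed 5.5 → 21.1 kJ/mol.
A has the lowest total (4.6 kJ/mol).

A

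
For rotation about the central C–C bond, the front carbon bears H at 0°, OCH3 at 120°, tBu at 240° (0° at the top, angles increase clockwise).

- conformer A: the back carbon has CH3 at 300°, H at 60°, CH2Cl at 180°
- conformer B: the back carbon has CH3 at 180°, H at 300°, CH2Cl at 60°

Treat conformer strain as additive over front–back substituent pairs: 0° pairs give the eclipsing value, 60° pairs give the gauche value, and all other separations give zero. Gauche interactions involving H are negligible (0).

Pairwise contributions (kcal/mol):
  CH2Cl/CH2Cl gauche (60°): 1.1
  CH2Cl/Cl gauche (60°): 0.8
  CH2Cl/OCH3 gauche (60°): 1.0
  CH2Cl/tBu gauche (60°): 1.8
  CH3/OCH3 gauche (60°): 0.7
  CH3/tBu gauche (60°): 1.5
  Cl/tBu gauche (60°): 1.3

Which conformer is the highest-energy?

A (staggered): OCH3(120°)/CH2Cl(180°) gauche 1.0; tBu(240°)/CH3(300°) gauche 1.5; tBu(240°)/CH2Cl(180°) gauche 1.8 → 4.3 kcal/mol.
B (staggered): OCH3(120°)/CH3(180°) gauche 0.7; OCH3(120°)/CH2Cl(60°) gauche 1.0; tBu(240°)/CH3(180°) gauche 1.5 → 3.2 kcal/mol.
A has the highest total (4.3 kcal/mol).

A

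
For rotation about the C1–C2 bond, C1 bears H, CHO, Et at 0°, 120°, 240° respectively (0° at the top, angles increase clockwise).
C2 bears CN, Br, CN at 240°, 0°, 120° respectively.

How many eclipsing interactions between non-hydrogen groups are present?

2

Non-H eclipsing pairs: CHO(120°)/CN(120°); Et(240°)/CN(240°) — 2 interactions.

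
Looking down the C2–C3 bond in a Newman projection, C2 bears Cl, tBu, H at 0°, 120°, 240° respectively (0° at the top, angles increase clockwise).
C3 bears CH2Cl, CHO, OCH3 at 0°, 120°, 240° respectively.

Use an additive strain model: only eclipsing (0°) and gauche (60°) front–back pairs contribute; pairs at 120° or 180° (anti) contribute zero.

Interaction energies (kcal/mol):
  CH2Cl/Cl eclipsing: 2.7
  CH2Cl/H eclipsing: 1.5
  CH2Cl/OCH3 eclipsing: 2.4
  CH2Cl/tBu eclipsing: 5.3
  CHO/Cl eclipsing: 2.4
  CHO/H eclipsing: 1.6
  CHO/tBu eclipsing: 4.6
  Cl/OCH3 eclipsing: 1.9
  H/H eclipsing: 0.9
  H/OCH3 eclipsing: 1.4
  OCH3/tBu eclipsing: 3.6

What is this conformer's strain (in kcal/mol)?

This conformer is eclipsed. Cl at 0° is eclipsed with CH2Cl at 0° (2.7); tBu at 120° is eclipsed with CHO at 120° (4.6); H at 240° is eclipsed with OCH3 at 240° (1.4). Total 8.7 kcal/mol.

8.7 kcal/mol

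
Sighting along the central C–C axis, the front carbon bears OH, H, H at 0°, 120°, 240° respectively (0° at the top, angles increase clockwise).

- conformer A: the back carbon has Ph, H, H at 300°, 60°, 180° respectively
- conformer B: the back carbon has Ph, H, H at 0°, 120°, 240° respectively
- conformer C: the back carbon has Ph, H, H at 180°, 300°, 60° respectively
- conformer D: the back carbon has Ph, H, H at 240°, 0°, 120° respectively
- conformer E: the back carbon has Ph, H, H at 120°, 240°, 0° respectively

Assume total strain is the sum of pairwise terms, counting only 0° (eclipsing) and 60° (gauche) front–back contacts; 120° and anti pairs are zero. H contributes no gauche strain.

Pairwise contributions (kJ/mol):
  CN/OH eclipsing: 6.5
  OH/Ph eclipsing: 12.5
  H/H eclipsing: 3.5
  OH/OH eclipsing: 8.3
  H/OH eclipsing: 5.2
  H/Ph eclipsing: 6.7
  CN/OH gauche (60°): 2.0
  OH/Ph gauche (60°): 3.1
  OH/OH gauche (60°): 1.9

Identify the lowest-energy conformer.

C

A is staggered. OH at 0° is gauche with Ph at 300° (3.1). Total 3.1 kJ/mol.
B is eclipsed. OH at 0° is eclipsed with Ph at 0° (12.5); H at 120° is eclipsed with H at 120° (3.5); H at 240° is eclipsed with H at 240° (3.5). Total 19.5 kJ/mol.
C (staggered): no non-H gauche contacts → 0.0 kJ/mol.
D is eclipsed. OH at 0° is eclipsed with H at 0° (5.2); H at 120° is eclipsed with H at 120° (3.5); H at 240° is eclipsed with Ph at 240° (6.7). Total 15.4 kJ/mol.
E is eclipsed. OH at 0° is eclipsed with H at 0° (5.2); H at 120° is eclipsed with Ph at 120° (6.7); H at 240° is eclipsed with H at 240° (3.5). Total 15.4 kJ/mol.
C has the lowest total (0.0 kJ/mol).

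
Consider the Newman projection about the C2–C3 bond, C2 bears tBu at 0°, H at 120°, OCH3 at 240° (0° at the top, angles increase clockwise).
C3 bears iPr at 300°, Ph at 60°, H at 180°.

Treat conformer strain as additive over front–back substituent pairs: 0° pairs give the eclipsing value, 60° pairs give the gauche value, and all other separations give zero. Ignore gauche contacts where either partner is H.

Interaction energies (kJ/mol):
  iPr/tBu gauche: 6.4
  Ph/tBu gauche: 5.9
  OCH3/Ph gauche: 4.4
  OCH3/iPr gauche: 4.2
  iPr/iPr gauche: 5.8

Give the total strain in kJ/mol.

This conformer is staggered. tBu at 0° is gauche with iPr at 300° (6.4); tBu at 0° is gauche with Ph at 60° (5.9); OCH3 at 240° is gauche with iPr at 300° (4.2). Total 16.5 kJ/mol.

16.5 kJ/mol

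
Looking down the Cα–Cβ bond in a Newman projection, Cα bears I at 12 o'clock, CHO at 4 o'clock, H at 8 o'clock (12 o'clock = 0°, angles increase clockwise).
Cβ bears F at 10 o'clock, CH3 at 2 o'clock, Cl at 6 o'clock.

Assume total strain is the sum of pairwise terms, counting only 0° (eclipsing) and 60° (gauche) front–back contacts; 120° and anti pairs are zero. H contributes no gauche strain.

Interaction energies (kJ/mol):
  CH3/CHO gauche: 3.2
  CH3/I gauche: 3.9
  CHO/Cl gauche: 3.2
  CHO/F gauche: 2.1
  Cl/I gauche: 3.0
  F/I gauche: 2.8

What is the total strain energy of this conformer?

13.1 kJ/mol

This conformer (staggered): I–F gauche, I–CH3 gauche, CHO–CH3 gauche, CHO–Cl gauche; 2.8 + 3.9 + 3.2 + 3.2 = 13.1 kJ/mol.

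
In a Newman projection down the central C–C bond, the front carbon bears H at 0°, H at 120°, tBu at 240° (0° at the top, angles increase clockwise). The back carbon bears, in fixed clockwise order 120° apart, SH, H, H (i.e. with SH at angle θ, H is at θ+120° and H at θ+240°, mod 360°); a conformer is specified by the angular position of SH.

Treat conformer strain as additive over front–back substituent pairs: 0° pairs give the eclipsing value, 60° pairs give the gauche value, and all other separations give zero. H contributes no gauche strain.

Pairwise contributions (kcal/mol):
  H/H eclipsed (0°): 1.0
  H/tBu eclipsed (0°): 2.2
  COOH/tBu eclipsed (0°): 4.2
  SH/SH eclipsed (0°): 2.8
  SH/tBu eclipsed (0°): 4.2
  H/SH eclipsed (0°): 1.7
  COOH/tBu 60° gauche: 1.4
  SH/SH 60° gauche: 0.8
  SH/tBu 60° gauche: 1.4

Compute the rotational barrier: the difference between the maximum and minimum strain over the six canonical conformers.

6.2 kcal/mol

SH at 0° (eclipsed): H–SH eclipsed, H–H eclipsed, tBu–H eclipsed; 1.7 + 1.0 + 2.2 = 4.9 kcal/mol.
SH at 60° (staggered): no non-H gauche contacts → 0.0 kcal/mol.
SH at 120° (eclipsed): H–H eclipsed, H–SH eclipsed, tBu–H eclipsed; 1.0 + 1.7 + 2.2 = 4.9 kcal/mol.
SH at 180° (staggered): tBu–SH gauche; 1.4 = 1.4 kcal/mol.
SH at 240° (eclipsed): H–H eclipsed, H–H eclipsed, tBu–SH eclipsed; 1.0 + 1.0 + 4.2 = 6.2 kcal/mol.
SH at 300° (staggered): tBu–SH gauche; 1.4 = 1.4 kcal/mol.
Max at 240° (6.2 kcal/mol), min at 60° (0.0 kcal/mol); barrier = 6.2 kcal/mol.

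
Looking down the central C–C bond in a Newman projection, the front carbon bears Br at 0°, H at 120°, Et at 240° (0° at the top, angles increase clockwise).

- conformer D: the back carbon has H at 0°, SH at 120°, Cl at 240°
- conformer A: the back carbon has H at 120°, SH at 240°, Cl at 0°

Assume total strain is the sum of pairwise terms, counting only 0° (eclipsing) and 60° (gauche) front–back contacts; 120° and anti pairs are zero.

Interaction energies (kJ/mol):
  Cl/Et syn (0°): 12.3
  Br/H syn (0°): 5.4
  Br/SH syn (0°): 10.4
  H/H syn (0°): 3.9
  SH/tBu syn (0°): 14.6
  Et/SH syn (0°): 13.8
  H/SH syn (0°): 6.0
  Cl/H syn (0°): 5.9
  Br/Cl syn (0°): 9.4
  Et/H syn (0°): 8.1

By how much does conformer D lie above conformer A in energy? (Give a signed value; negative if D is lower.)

D is eclipsed. Br at 0° is eclipsed with H at 0° (5.4); H at 120° is eclipsed with SH at 120° (6.0); Et at 240° is eclipsed with Cl at 240° (12.3). Total 23.7 kJ/mol.
A is eclipsed. Br at 0° is eclipsed with Cl at 0° (9.4); H at 120° is eclipsed with H at 120° (3.9); Et at 240° is eclipsed with SH at 240° (13.8). Total 27.1 kJ/mol.
E(D) − E(A) = 23.7 − 27.1 = -3.4 kJ/mol.

-3.4 kJ/mol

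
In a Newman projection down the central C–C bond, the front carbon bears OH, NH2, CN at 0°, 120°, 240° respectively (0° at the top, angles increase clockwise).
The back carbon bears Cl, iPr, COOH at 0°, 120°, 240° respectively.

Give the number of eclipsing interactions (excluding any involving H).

Non-H eclipsing pairs: OH(0°)/Cl(0°); NH2(120°)/iPr(120°); CN(240°)/COOH(240°) — 3 interactions.

3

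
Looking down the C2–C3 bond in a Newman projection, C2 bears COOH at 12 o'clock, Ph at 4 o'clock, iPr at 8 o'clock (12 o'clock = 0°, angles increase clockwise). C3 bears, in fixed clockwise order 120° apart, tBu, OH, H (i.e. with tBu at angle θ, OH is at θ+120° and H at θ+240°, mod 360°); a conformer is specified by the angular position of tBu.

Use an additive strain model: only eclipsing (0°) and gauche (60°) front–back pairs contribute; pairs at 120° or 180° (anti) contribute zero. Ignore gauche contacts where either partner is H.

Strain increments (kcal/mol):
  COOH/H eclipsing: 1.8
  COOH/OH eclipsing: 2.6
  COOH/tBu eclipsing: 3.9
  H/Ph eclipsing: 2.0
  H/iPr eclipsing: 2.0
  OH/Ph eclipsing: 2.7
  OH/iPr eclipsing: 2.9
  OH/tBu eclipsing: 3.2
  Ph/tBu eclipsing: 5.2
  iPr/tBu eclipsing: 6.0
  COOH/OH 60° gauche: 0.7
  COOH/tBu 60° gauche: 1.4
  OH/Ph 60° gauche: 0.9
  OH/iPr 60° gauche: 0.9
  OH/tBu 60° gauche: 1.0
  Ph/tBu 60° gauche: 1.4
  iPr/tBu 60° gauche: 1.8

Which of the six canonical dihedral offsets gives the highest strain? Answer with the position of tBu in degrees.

tBu at 0° (eclipsed): COOH–tBu eclipsed, Ph–OH eclipsed, iPr–H eclipsed; 3.9 + 2.7 + 2.0 = 8.6 kcal/mol.
tBu at 60° (staggered): COOH–tBu gauche, Ph–tBu gauche, Ph–OH gauche, iPr–OH gauche; 1.4 + 1.4 + 0.9 + 0.9 = 4.6 kcal/mol.
tBu at 120° (eclipsed): COOH–H eclipsed, Ph–tBu eclipsed, iPr–OH eclipsed; 1.8 + 5.2 + 2.9 = 9.9 kcal/mol.
tBu at 180° (staggered): COOH–OH gauche, Ph–tBu gauche, iPr–tBu gauche, iPr–OH gauche; 0.7 + 1.4 + 1.8 + 0.9 = 4.8 kcal/mol.
tBu at 240° (eclipsed): COOH–OH eclipsed, Ph–H eclipsed, iPr–tBu eclipsed; 2.6 + 2.0 + 6.0 = 10.6 kcal/mol.
tBu at 300° (staggered): COOH–tBu gauche, COOH–OH gauche, Ph–OH gauche, iPr–tBu gauche; 1.4 + 0.7 + 0.9 + 1.8 = 4.8 kcal/mol.
The maximum (10.6 kcal/mol) occurs with tBu at 240°.

240°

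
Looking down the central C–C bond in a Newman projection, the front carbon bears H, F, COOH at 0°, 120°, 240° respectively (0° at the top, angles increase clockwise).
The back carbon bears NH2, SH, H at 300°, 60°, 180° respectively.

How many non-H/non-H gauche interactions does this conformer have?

Non-H gauche pairs: F(120°)/SH(60°); COOH(240°)/NH2(300°) — 2 interactions.

2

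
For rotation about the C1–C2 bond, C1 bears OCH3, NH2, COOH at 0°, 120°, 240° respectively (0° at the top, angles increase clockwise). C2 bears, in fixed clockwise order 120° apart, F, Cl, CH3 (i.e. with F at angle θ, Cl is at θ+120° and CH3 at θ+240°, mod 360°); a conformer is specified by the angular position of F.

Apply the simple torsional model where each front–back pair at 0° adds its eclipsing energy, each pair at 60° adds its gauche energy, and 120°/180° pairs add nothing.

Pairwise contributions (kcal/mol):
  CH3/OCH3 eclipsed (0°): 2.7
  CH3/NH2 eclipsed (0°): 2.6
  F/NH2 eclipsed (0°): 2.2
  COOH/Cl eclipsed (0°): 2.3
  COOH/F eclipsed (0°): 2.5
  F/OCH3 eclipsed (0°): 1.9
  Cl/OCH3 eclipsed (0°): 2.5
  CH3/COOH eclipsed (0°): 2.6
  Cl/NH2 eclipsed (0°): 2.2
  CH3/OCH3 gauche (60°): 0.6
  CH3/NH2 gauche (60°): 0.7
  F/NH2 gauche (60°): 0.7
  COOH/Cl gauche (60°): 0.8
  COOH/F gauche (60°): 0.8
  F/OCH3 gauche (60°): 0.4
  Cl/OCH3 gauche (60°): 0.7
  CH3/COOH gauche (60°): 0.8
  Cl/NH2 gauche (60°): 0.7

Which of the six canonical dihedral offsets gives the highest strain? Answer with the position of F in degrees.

F at 0° (eclipsed): OCH3–F eclipsed, NH2–Cl eclipsed, COOH–CH3 eclipsed; 1.9 + 2.2 + 2.6 = 6.7 kcal/mol.
F at 60° (staggered): OCH3–F gauche, OCH3–CH3 gauche, NH2–F gauche, NH2–Cl gauche, COOH–Cl gauche, COOH–CH3 gauche; 0.4 + 0.6 + 0.7 + 0.7 + 0.8 + 0.8 = 4.0 kcal/mol.
F at 120° (eclipsed): OCH3–CH3 eclipsed, NH2–F eclipsed, COOH–Cl eclipsed; 2.7 + 2.2 + 2.3 = 7.2 kcal/mol.
F at 180° (staggered): OCH3–Cl gauche, OCH3–CH3 gauche, NH2–F gauche, NH2–CH3 gauche, COOH–F gauche, COOH–Cl gauche; 0.7 + 0.6 + 0.7 + 0.7 + 0.8 + 0.8 = 4.3 kcal/mol.
F at 240° (eclipsed): OCH3–Cl eclipsed, NH2–CH3 eclipsed, COOH–F eclipsed; 2.5 + 2.6 + 2.5 = 7.6 kcal/mol.
F at 300° (staggered): OCH3–F gauche, OCH3–Cl gauche, NH2–Cl gauche, NH2–CH3 gauche, COOH–F gauche, COOH–CH3 gauche; 0.4 + 0.7 + 0.7 + 0.7 + 0.8 + 0.8 = 4.1 kcal/mol.
The maximum (7.6 kcal/mol) occurs with F at 240°.

240°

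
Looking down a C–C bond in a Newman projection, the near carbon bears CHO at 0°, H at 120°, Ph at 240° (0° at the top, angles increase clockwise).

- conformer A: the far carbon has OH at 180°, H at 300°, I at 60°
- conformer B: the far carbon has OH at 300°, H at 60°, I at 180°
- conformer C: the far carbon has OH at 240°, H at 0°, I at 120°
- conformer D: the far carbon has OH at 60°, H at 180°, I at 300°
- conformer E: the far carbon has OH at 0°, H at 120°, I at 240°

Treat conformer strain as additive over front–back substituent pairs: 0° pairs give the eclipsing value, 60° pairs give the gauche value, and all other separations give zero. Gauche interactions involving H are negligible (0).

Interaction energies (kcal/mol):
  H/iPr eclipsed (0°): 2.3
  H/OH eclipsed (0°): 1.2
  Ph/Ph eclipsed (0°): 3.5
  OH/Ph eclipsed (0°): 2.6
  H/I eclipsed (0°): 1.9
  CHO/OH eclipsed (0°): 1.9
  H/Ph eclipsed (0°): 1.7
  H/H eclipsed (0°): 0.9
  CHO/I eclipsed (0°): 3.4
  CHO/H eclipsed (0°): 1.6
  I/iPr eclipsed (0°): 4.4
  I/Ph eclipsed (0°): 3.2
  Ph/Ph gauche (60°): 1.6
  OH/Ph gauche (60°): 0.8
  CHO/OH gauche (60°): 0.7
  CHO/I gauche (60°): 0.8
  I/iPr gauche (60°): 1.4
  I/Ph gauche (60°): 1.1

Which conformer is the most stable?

A (staggered): CHO(0°)/I(60°) gauche 0.8; Ph(240°)/OH(180°) gauche 0.8 → 1.6 kcal/mol.
B (staggered): CHO(0°)/OH(300°) gauche 0.7; Ph(240°)/OH(300°) gauche 0.8; Ph(240°)/I(180°) gauche 1.1 → 2.6 kcal/mol.
C (eclipsed): CHO(0°)/H(0°) eclipsed 1.6; H(120°)/I(120°) eclipsed 1.9; Ph(240°)/OH(240°) eclipsed 2.6 → 6.1 kcal/mol.
D (staggered): CHO(0°)/OH(60°) gauche 0.7; CHO(0°)/I(300°) gauche 0.8; Ph(240°)/I(300°) gauche 1.1 → 2.6 kcal/mol.
E (eclipsed): CHO(0°)/OH(0°) eclipsed 1.9; H(120°)/H(120°) eclipsed 0.9; Ph(240°)/I(240°) eclipsed 3.2 → 6.0 kcal/mol.
A has the lowest total (1.6 kcal/mol).

A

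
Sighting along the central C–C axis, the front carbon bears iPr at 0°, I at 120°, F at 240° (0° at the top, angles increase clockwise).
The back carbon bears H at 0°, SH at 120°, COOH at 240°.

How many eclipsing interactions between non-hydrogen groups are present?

2

Non-H eclipsing pairs: I(120°)/SH(120°); F(240°)/COOH(240°) — 2 interactions.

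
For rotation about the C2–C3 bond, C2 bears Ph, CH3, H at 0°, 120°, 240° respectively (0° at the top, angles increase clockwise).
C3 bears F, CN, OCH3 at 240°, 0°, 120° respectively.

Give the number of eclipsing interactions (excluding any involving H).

2

Non-H eclipsing pairs: Ph(0°)/CN(0°); CH3(120°)/OCH3(120°) — 2 interactions.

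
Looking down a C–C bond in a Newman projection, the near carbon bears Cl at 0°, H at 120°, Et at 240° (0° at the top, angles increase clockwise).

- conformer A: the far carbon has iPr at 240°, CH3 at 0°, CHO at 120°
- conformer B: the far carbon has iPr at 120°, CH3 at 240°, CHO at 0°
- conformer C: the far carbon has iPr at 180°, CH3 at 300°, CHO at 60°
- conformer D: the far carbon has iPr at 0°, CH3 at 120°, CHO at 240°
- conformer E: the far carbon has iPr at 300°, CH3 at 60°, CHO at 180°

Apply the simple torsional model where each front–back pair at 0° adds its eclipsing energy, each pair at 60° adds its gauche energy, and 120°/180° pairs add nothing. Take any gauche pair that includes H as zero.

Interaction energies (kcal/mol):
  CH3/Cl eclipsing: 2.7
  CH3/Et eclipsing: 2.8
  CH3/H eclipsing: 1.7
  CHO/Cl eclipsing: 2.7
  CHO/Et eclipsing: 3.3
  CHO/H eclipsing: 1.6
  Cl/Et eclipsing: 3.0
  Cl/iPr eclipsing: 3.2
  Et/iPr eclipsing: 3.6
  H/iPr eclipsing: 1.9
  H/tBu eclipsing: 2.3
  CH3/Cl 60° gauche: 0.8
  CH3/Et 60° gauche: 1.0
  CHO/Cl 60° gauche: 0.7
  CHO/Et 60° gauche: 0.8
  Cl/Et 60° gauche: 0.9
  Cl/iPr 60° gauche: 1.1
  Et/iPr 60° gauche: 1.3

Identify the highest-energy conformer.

A (eclipsed): Cl–CH3 eclipsed, H–CHO eclipsed, Et–iPr eclipsed; 2.7 + 1.6 + 3.6 = 7.9 kcal/mol.
B (eclipsed): Cl–CHO eclipsed, H–iPr eclipsed, Et–CH3 eclipsed; 2.7 + 1.9 + 2.8 = 7.4 kcal/mol.
C (staggered): Cl–CH3 gauche, Cl–CHO gauche, Et–iPr gauche, Et–CH3 gauche; 0.8 + 0.7 + 1.3 + 1.0 = 3.8 kcal/mol.
D (eclipsed): Cl–iPr eclipsed, H–CH3 eclipsed, Et–CHO eclipsed; 3.2 + 1.7 + 3.3 = 8.2 kcal/mol.
E (staggered): Cl–iPr gauche, Cl–CH3 gauche, Et–iPr gauche, Et–CHO gauche; 1.1 + 0.8 + 1.3 + 0.8 = 4.0 kcal/mol.
D has the highest total (8.2 kcal/mol).

D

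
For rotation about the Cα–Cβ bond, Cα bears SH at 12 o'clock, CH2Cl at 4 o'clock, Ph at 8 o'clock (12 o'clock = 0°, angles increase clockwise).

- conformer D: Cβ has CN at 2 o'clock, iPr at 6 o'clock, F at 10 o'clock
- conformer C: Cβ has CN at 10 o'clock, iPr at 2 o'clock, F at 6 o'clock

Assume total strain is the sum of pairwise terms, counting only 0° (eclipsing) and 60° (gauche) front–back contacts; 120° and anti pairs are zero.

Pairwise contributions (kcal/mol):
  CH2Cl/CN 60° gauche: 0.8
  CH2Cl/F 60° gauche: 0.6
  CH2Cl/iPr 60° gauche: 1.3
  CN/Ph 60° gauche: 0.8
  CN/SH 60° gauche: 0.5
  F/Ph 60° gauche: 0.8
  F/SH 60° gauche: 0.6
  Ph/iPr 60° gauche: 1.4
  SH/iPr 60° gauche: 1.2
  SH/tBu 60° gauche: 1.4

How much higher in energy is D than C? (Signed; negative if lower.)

+0.2 kcal/mol

D is staggered. SH at 0° is gauche with CN at 60° (0.5); SH at 0° is gauche with F at 300° (0.6); CH2Cl at 120° is gauche with CN at 60° (0.8); CH2Cl at 120° is gauche with iPr at 180° (1.3); Ph at 240° is gauche with iPr at 180° (1.4); Ph at 240° is gauche with F at 300° (0.8). Total 5.4 kcal/mol.
C is staggered. SH at 0° is gauche with CN at 300° (0.5); SH at 0° is gauche with iPr at 60° (1.2); CH2Cl at 120° is gauche with iPr at 60° (1.3); CH2Cl at 120° is gauche with F at 180° (0.6); Ph at 240° is gauche with CN at 300° (0.8); Ph at 240° is gauche with F at 180° (0.8). Total 5.2 kcal/mol.
E(D) − E(C) = 5.4 − 5.2 = +0.2 kcal/mol.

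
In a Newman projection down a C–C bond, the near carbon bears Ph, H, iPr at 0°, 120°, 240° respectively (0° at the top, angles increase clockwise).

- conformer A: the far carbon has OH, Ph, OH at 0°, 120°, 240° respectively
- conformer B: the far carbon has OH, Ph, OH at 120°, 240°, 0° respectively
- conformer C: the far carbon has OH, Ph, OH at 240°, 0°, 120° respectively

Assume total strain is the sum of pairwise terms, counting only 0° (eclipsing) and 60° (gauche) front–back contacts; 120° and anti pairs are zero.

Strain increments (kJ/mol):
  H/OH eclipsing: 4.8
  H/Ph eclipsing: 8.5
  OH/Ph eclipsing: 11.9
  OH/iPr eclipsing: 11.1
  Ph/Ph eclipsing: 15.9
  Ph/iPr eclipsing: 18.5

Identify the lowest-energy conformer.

A

A (eclipsed): Ph(0°)/OH(0°) eclipsed 11.9; H(120°)/Ph(120°) eclipsed 8.5; iPr(240°)/OH(240°) eclipsed 11.1 → 31.5 kJ/mol.
B (eclipsed): Ph(0°)/OH(0°) eclipsed 11.9; H(120°)/OH(120°) eclipsed 4.8; iPr(240°)/Ph(240°) eclipsed 18.5 → 35.2 kJ/mol.
C (eclipsed): Ph(0°)/Ph(0°) eclipsed 15.9; H(120°)/OH(120°) eclipsed 4.8; iPr(240°)/OH(240°) eclipsed 11.1 → 31.8 kJ/mol.
A has the lowest total (31.5 kJ/mol).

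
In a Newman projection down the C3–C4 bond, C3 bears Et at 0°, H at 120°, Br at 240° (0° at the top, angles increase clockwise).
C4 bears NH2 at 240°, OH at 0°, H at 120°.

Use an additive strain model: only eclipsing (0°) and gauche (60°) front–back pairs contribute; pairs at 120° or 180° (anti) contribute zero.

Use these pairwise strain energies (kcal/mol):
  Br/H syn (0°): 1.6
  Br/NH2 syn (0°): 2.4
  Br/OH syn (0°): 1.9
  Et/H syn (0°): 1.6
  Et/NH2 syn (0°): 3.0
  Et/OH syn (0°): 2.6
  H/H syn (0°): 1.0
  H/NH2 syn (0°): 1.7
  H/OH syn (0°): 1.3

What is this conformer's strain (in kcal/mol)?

6.0 kcal/mol

This conformer is eclipsed. Et at 0° is eclipsed with OH at 0° (2.6); H at 120° is eclipsed with H at 120° (1.0); Br at 240° is eclipsed with NH2 at 240° (2.4). Total 6.0 kcal/mol.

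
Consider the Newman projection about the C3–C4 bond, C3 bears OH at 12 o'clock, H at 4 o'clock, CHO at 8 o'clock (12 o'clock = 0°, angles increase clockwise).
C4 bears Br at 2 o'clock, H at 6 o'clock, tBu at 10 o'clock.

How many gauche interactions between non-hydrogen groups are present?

Non-H gauche pairs: OH(0°)/Br(60°); OH(0°)/tBu(300°); CHO(240°)/tBu(300°) — 3 interactions.

3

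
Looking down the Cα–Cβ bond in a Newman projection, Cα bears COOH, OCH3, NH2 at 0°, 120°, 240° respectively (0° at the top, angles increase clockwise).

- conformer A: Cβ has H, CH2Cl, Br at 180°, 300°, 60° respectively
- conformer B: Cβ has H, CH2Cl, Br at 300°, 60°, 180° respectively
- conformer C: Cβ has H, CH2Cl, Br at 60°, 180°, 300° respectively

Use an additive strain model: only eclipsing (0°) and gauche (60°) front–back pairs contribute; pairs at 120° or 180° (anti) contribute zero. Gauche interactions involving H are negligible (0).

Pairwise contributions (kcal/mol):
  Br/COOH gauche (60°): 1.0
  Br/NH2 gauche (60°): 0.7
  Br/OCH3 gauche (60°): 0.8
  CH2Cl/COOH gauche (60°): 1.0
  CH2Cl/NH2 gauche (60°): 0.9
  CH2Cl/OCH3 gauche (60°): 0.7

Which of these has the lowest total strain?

A (staggered): COOH(0°)/CH2Cl(300°) gauche 1.0; COOH(0°)/Br(60°) gauche 1.0; OCH3(120°)/Br(60°) gauche 0.8; NH2(240°)/CH2Cl(300°) gauche 0.9 → 3.7 kcal/mol.
B (staggered): COOH(0°)/CH2Cl(60°) gauche 1.0; OCH3(120°)/CH2Cl(60°) gauche 0.7; OCH3(120°)/Br(180°) gauche 0.8; NH2(240°)/Br(180°) gauche 0.7 → 3.2 kcal/mol.
C (staggered): COOH(0°)/Br(300°) gauche 1.0; OCH3(120°)/CH2Cl(180°) gauche 0.7; NH2(240°)/CH2Cl(180°) gauche 0.9; NH2(240°)/Br(300°) gauche 0.7 → 3.3 kcal/mol.
B has the lowest total (3.2 kcal/mol).

B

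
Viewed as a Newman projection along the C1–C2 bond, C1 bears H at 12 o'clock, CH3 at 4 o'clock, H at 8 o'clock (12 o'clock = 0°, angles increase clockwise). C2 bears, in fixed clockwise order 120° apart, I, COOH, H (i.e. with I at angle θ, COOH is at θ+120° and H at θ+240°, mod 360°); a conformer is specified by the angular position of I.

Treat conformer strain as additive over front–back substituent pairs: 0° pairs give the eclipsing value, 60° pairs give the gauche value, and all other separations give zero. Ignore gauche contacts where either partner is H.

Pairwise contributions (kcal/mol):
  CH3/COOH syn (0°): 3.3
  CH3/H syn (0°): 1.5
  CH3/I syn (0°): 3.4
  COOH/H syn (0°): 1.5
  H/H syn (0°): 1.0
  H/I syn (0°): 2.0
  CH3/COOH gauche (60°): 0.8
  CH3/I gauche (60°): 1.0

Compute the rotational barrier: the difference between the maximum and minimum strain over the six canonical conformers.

I at 0° (eclipsed): H(0°)/I(0°) eclipsed 2.0; CH3(120°)/COOH(120°) eclipsed 3.3; H(240°)/H(240°) eclipsed 1.0 → 6.3 kcal/mol.
I at 60° (staggered): CH3(120°)/I(60°) gauche 1.0; CH3(120°)/COOH(180°) gauche 0.8 → 1.8 kcal/mol.
I at 120° (eclipsed): H(0°)/H(0°) eclipsed 1.0; CH3(120°)/I(120°) eclipsed 3.4; H(240°)/COOH(240°) eclipsed 1.5 → 5.9 kcal/mol.
I at 180° (staggered): CH3(120°)/I(180°) gauche 1.0 → 1.0 kcal/mol.
I at 240° (eclipsed): H(0°)/COOH(0°) eclipsed 1.5; CH3(120°)/H(120°) eclipsed 1.5; H(240°)/I(240°) eclipsed 2.0 → 5.0 kcal/mol.
I at 300° (staggered): CH3(120°)/COOH(60°) gauche 0.8 → 0.8 kcal/mol.
Max at 0° (6.3 kcal/mol), min at 300° (0.8 kcal/mol); barrier = 5.5 kcal/mol.

5.5 kcal/mol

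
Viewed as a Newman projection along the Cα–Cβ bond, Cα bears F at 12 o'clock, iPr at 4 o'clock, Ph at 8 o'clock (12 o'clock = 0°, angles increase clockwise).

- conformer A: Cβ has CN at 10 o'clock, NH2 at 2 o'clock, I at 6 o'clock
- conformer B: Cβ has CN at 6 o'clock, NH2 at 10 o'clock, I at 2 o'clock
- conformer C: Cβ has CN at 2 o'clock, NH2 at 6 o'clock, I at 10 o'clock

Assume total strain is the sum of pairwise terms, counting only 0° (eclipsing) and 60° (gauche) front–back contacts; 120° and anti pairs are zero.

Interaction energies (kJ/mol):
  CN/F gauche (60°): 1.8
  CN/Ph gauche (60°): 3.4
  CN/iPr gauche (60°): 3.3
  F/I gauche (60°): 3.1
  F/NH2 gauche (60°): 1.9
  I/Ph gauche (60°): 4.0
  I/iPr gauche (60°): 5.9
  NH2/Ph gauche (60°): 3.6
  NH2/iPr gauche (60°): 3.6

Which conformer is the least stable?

A (staggered): F(0°)/CN(300°) gauche 1.8; F(0°)/NH2(60°) gauche 1.9; iPr(120°)/NH2(60°) gauche 3.6; iPr(120°)/I(180°) gauche 5.9; Ph(240°)/CN(300°) gauche 3.4; Ph(240°)/I(180°) gauche 4.0 → 20.6 kJ/mol.
B (staggered): F(0°)/NH2(300°) gauche 1.9; F(0°)/I(60°) gauche 3.1; iPr(120°)/CN(180°) gauche 3.3; iPr(120°)/I(60°) gauche 5.9; Ph(240°)/CN(180°) gauche 3.4; Ph(240°)/NH2(300°) gauche 3.6 → 21.2 kJ/mol.
C (staggered): F(0°)/CN(60°) gauche 1.8; F(0°)/I(300°) gauche 3.1; iPr(120°)/CN(60°) gauche 3.3; iPr(120°)/NH2(180°) gauche 3.6; Ph(240°)/NH2(180°) gauche 3.6; Ph(240°)/I(300°) gauche 4.0 → 19.4 kJ/mol.
B has the highest total (21.2 kJ/mol).

B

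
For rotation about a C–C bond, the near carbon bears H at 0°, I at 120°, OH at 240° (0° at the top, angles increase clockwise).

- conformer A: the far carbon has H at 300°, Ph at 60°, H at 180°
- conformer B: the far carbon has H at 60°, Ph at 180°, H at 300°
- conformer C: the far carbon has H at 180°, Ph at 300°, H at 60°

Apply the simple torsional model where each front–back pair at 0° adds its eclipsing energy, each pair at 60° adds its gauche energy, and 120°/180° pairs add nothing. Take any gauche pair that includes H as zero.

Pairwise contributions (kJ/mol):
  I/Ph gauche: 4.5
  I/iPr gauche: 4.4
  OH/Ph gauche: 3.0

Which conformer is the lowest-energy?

C

A (staggered): I(120°)/Ph(60°) gauche 4.5 → 4.5 kJ/mol.
B (staggered): I(120°)/Ph(180°) gauche 4.5; OH(240°)/Ph(180°) gauche 3.0 → 7.5 kJ/mol.
C (staggered): OH(240°)/Ph(300°) gauche 3.0 → 3.0 kJ/mol.
C has the lowest total (3.0 kJ/mol).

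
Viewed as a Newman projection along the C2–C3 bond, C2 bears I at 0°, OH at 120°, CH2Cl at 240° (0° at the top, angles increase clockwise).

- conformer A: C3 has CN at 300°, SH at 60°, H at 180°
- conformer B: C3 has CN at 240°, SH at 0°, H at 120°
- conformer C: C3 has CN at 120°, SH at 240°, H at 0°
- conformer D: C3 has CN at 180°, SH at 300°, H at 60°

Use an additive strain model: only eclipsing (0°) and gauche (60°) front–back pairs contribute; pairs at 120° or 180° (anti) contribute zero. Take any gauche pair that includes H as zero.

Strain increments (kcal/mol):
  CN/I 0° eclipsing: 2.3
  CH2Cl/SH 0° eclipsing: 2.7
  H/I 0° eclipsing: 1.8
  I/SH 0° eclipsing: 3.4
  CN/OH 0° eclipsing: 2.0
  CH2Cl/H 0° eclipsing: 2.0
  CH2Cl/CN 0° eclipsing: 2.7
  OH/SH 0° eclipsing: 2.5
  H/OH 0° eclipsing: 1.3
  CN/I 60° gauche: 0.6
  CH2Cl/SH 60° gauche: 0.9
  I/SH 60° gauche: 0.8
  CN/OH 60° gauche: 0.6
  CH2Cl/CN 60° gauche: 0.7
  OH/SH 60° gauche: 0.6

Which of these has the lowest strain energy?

A

A (staggered): I(0°)/CN(300°) gauche 0.6; I(0°)/SH(60°) gauche 0.8; OH(120°)/SH(60°) gauche 0.6; CH2Cl(240°)/CN(300°) gauche 0.7 → 2.7 kcal/mol.
B (eclipsed): I(0°)/SH(0°) eclipsed 3.4; OH(120°)/H(120°) eclipsed 1.3; CH2Cl(240°)/CN(240°) eclipsed 2.7 → 7.4 kcal/mol.
C (eclipsed): I(0°)/H(0°) eclipsed 1.8; OH(120°)/CN(120°) eclipsed 2.0; CH2Cl(240°)/SH(240°) eclipsed 2.7 → 6.5 kcal/mol.
D (staggered): I(0°)/SH(300°) gauche 0.8; OH(120°)/CN(180°) gauche 0.6; CH2Cl(240°)/CN(180°) gauche 0.7; CH2Cl(240°)/SH(300°) gauche 0.9 → 3.0 kcal/mol.
A has the lowest total (2.7 kcal/mol).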